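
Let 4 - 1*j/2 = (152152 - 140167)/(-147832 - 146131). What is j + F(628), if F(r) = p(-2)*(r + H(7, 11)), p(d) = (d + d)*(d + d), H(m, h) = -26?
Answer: 2833827290/293963 ≈ 9640.1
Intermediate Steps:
p(d) = 4*d**2 (p(d) = (2*d)*(2*d) = 4*d**2)
F(r) = -416 + 16*r (F(r) = (4*(-2)**2)*(r - 26) = (4*4)*(-26 + r) = 16*(-26 + r) = -416 + 16*r)
j = 2375674/293963 (j = 8 - 2*(152152 - 140167)/(-147832 - 146131) = 8 - 23970/(-293963) = 8 - 23970*(-1)/293963 = 8 - 2*(-11985/293963) = 8 + 23970/293963 = 2375674/293963 ≈ 8.0815)
j + F(628) = 2375674/293963 + (-416 + 16*628) = 2375674/293963 + (-416 + 10048) = 2375674/293963 + 9632 = 2833827290/293963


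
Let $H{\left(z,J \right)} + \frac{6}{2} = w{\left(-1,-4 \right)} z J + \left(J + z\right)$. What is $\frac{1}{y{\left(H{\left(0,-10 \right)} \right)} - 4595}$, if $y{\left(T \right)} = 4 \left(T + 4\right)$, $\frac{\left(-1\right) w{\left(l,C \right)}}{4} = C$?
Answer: $- \frac{1}{4631} \approx -0.00021594$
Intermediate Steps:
$w{\left(l,C \right)} = - 4 C$
$H{\left(z,J \right)} = -3 + J + z + 16 J z$ ($H{\left(z,J \right)} = -3 + \left(\left(-4\right) \left(-4\right) z J + \left(J + z\right)\right) = -3 + \left(16 z J + \left(J + z\right)\right) = -3 + \left(16 J z + \left(J + z\right)\right) = -3 + \left(J + z + 16 J z\right) = -3 + J + z + 16 J z$)
$y{\left(T \right)} = 16 + 4 T$ ($y{\left(T \right)} = 4 \left(4 + T\right) = 16 + 4 T$)
$\frac{1}{y{\left(H{\left(0,-10 \right)} \right)} - 4595} = \frac{1}{\left(16 + 4 \left(-3 - 10 + 0 + 16 \left(-10\right) 0\right)\right) - 4595} = \frac{1}{\left(16 + 4 \left(-3 - 10 + 0 + 0\right)\right) - 4595} = \frac{1}{\left(16 + 4 \left(-13\right)\right) - 4595} = \frac{1}{\left(16 - 52\right) - 4595} = \frac{1}{-36 - 4595} = \frac{1}{-4631} = - \frac{1}{4631}$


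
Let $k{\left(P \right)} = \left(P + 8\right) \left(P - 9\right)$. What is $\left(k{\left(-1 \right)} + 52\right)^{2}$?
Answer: $324$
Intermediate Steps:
$k{\left(P \right)} = \left(-9 + P\right) \left(8 + P\right)$ ($k{\left(P \right)} = \left(8 + P\right) \left(-9 + P\right) = \left(-9 + P\right) \left(8 + P\right)$)
$\left(k{\left(-1 \right)} + 52\right)^{2} = \left(\left(-72 + \left(-1\right)^{2} - -1\right) + 52\right)^{2} = \left(\left(-72 + 1 + 1\right) + 52\right)^{2} = \left(-70 + 52\right)^{2} = \left(-18\right)^{2} = 324$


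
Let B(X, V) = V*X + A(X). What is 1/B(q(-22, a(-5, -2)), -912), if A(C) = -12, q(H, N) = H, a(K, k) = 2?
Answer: 1/20052 ≈ 4.9870e-5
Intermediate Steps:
B(X, V) = -12 + V*X (B(X, V) = V*X - 12 = -12 + V*X)
1/B(q(-22, a(-5, -2)), -912) = 1/(-12 - 912*(-22)) = 1/(-12 + 20064) = 1/20052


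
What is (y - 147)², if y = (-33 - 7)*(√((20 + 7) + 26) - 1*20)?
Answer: 511209 - 52240*√53 ≈ 1.3090e+5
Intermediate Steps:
y = 800 - 40*√53 (y = -40*(√(27 + 26) - 20) = -40*(√53 - 20) = -40*(-20 + √53) = 800 - 40*√53 ≈ 508.80)
(y - 147)² = ((800 - 40*√53) - 147)² = (653 - 40*√53)²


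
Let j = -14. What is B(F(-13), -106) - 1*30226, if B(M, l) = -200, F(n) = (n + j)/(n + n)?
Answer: -30426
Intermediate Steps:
F(n) = (-14 + n)/(2*n) (F(n) = (n - 14)/(n + n) = (-14 + n)/((2*n)) = (-14 + n)*(1/(2*n)) = (-14 + n)/(2*n))
B(F(-13), -106) - 1*30226 = -200 - 1*30226 = -200 - 30226 = -30426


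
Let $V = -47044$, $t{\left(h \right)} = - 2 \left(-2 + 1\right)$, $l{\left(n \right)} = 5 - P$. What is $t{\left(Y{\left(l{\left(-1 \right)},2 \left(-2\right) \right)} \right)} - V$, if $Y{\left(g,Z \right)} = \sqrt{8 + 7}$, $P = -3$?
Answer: $47046$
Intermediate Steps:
$l{\left(n \right)} = 8$ ($l{\left(n \right)} = 5 - -3 = 5 + 3 = 8$)
$Y{\left(g,Z \right)} = \sqrt{15}$
$t{\left(h \right)} = 2$ ($t{\left(h \right)} = \left(-2\right) \left(-1\right) = 2$)
$t{\left(Y{\left(l{\left(-1 \right)},2 \left(-2\right) \right)} \right)} - V = 2 - -47044 = 2 + 47044 = 47046$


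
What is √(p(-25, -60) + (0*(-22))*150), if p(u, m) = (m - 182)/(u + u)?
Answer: 11/5 ≈ 2.2000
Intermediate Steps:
p(u, m) = (-182 + m)/(2*u) (p(u, m) = (-182 + m)/((2*u)) = (-182 + m)*(1/(2*u)) = (-182 + m)/(2*u))
√(p(-25, -60) + (0*(-22))*150) = √((½)*(-182 - 60)/(-25) + (0*(-22))*150) = √((½)*(-1/25)*(-242) + 0*150) = √(121/25 + 0) = √(121/25) = 11/5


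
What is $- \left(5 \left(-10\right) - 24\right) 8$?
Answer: $592$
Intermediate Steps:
$- \left(5 \left(-10\right) - 24\right) 8 = - \left(-50 - 24\right) 8 = - \left(-74\right) 8 = \left(-1\right) \left(-592\right) = 592$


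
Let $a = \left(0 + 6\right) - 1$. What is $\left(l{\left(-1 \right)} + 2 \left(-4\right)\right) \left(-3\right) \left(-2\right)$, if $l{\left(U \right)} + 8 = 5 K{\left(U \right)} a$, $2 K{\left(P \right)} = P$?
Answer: $-171$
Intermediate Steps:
$a = 5$ ($a = 6 - 1 = 5$)
$K{\left(P \right)} = \frac{P}{2}$
$l{\left(U \right)} = -8 + \frac{25 U}{2}$ ($l{\left(U \right)} = -8 + 5 \frac{U}{2} \cdot 5 = -8 + \frac{5 U}{2} \cdot 5 = -8 + \frac{25 U}{2}$)
$\left(l{\left(-1 \right)} + 2 \left(-4\right)\right) \left(-3\right) \left(-2\right) = \left(\left(-8 + \frac{25}{2} \left(-1\right)\right) + 2 \left(-4\right)\right) \left(-3\right) \left(-2\right) = \left(\left(-8 - \frac{25}{2}\right) - 8\right) \left(-3\right) \left(-2\right) = \left(- \frac{41}{2} - 8\right) \left(-3\right) \left(-2\right) = \left(- \frac{57}{2}\right) \left(-3\right) \left(-2\right) = \frac{171}{2} \left(-2\right) = -171$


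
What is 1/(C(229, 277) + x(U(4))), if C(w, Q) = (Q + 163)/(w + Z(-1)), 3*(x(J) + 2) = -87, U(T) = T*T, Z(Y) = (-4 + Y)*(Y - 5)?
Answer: -259/7589 ≈ -0.034128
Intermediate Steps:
Z(Y) = (-5 + Y)*(-4 + Y) (Z(Y) = (-4 + Y)*(-5 + Y) = (-5 + Y)*(-4 + Y))
U(T) = T²
x(J) = -31 (x(J) = -2 + (⅓)*(-87) = -2 - 29 = -31)
C(w, Q) = (163 + Q)/(30 + w) (C(w, Q) = (Q + 163)/(w + (20 + (-1)² - 9*(-1))) = (163 + Q)/(w + (20 + 1 + 9)) = (163 + Q)/(w + 30) = (163 + Q)/(30 + w))
1/(C(229, 277) + x(U(4))) = 1/((163 + 277)/(30 + 229) - 31) = 1/(440/259 - 31) = 1/(-7589/259) = -259/7589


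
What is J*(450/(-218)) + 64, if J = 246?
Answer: -48374/109 ≈ -443.80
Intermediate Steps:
J*(450/(-218)) + 64 = 246*(450/(-218)) + 64 = 246*(450*(-1/218)) + 64 = 246*(-225/109) + 64 = -55350/109 + 64 = -48374/109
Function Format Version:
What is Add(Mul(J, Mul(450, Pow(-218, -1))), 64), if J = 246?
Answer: Rational(-48374, 109) ≈ -443.80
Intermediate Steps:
Add(Mul(J, Mul(450, Pow(-218, -1))), 64) = Add(Mul(246, Mul(450, Pow(-218, -1))), 64) = Add(Mul(246, Mul(450, Rational(-1, 218))), 64) = Add(Mul(246, Rational(-225, 109)), 64) = Add(Rational(-55350, 109), 64) = Rational(-48374, 109)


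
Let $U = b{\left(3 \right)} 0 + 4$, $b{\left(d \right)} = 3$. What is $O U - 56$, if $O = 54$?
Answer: $160$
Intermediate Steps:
$U = 4$ ($U = 3 \cdot 0 + 4 = 0 + 4 = 4$)
$O U - 56 = 54 \cdot 4 - 56 = 216 - 56 = 160$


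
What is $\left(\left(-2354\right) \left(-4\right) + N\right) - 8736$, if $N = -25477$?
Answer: $-24797$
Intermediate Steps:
$\left(\left(-2354\right) \left(-4\right) + N\right) - 8736 = \left(\left(-2354\right) \left(-4\right) - 25477\right) - 8736 = \left(9416 - 25477\right) - 8736 = -16061 - 8736 = -24797$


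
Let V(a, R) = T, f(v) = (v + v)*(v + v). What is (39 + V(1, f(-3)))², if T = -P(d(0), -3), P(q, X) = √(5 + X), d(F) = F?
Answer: (39 - √2)² ≈ 1412.7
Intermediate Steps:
f(v) = 4*v² (f(v) = (2*v)*(2*v) = 4*v²)
T = -√2 (T = -√(5 - 3) = -√2 ≈ -1.4142)
V(a, R) = -√2
(39 + V(1, f(-3)))² = (39 - √2)²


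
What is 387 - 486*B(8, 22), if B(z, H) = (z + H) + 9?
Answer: -18567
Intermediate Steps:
B(z, H) = 9 + H + z (B(z, H) = (H + z) + 9 = 9 + H + z)
387 - 486*B(8, 22) = 387 - 486*(9 + 22 + 8) = 387 - 486*39 = 387 - 18954 = -18567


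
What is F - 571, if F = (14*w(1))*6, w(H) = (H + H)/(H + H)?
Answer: -487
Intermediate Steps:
w(H) = 1 (w(H) = (2*H)/((2*H)) = (2*H)*(1/(2*H)) = 1)
F = 84 (F = (14*1)*6 = 14*6 = 84)
F - 571 = 84 - 571 = -487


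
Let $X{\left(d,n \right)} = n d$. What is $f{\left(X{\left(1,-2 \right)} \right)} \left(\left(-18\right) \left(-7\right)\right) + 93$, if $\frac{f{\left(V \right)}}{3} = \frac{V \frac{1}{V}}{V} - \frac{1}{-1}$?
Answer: $282$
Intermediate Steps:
$X{\left(d,n \right)} = d n$
$f{\left(V \right)} = 3 + \frac{3}{V}$ ($f{\left(V \right)} = 3 \left(\frac{V \frac{1}{V}}{V} - \frac{1}{-1}\right) = 3 \left(1 \frac{1}{V} - -1\right) = 3 \left(\frac{1}{V} + 1\right) = 3 \left(1 + \frac{1}{V}\right) = 3 + \frac{3}{V}$)
$f{\left(X{\left(1,-2 \right)} \right)} \left(\left(-18\right) \left(-7\right)\right) + 93 = \left(3 + \frac{3}{1 \left(-2\right)}\right) \left(\left(-18\right) \left(-7\right)\right) + 93 = \left(3 + \frac{3}{-2}\right) 126 + 93 = \left(3 + 3 \left(- \frac{1}{2}\right)\right) 126 + 93 = \left(3 - \frac{3}{2}\right) 126 + 93 = \frac{3}{2} \cdot 126 + 93 = 189 + 93 = 282$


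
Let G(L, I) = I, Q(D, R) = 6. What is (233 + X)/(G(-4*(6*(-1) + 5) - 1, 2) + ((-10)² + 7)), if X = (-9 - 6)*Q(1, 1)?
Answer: 143/109 ≈ 1.3119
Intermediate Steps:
X = -90 (X = (-9 - 6)*6 = -15*6 = -90)
(233 + X)/(G(-4*(6*(-1) + 5) - 1, 2) + ((-10)² + 7)) = (233 - 90)/(2 + ((-10)² + 7)) = 143/(2 + (100 + 7)) = 143/(2 + 107) = 143/109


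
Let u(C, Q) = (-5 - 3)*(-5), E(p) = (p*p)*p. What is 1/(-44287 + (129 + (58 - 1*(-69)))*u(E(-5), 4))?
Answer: -1/34047 ≈ -2.9371e-5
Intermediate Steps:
E(p) = p³ (E(p) = p²*p = p³)
u(C, Q) = 40 (u(C, Q) = -8*(-5) = 40)
1/(-44287 + (129 + (58 - 1*(-69)))*u(E(-5), 4)) = 1/(-44287 + (129 + (58 - 1*(-69)))*40) = 1/(-44287 + (129 + (58 + 69))*40) = 1/(-44287 + (129 + 127)*40) = 1/(-44287 + 256*40) = 1/(-44287 + 10240) = 1/(-34047) = -1/34047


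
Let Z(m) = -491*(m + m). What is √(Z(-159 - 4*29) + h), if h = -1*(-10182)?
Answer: 2*√70058 ≈ 529.37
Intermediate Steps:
Z(m) = -982*m
h = 10182
√(Z(-159 - 4*29) + h) = √(-982*(-159 - 4*29) + 10182) = √(-982*(-159 - 1*116) + 10182) = √(-982*(-159 - 116) + 10182) = √(-982*(-275) + 10182) = √(270050 + 10182) = √280232 = 2*√70058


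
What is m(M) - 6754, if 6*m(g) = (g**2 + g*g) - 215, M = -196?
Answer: 12031/2 ≈ 6015.5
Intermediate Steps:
m(g) = -215/6 + g**2/3 (m(g) = ((g**2 + g*g) - 215)/6 = ((g**2 + g**2) - 215)/6 = (2*g**2 - 215)/6 = (-215 + 2*g**2)/6 = -215/6 + g**2/3)
m(M) - 6754 = (-215/6 + (1/3)*(-196)**2) - 6754 = (-215/6 + (1/3)*38416) - 6754 = (-215/6 + 38416/3) - 6754 = 25539/2 - 6754 = 12031/2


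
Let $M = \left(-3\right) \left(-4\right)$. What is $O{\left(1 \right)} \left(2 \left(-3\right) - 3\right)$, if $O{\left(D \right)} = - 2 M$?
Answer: $216$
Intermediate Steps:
$M = 12$
$O{\left(D \right)} = -24$ ($O{\left(D \right)} = \left(-2\right) 12 = -24$)
$O{\left(1 \right)} \left(2 \left(-3\right) - 3\right) = - 24 \left(2 \left(-3\right) - 3\right) = - 24 \left(-6 - 3\right) = \left(-24\right) \left(-9\right) = 216$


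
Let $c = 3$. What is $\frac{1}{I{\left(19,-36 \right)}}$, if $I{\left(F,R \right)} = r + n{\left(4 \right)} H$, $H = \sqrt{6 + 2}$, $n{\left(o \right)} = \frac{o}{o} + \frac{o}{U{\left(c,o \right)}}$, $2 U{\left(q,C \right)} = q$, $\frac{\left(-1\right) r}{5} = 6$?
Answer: $- \frac{135}{3566} - \frac{33 \sqrt{2}}{3566} \approx -0.050945$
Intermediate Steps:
$r = -30$ ($r = \left(-5\right) 6 = -30$)
$U{\left(q,C \right)} = \frac{q}{2}$
$n{\left(o \right)} = 1 + \frac{2 o}{3}$ ($n{\left(o \right)} = \frac{o}{o} + \frac{o}{\frac{1}{2} \cdot 3} = 1 + \frac{o}{\frac{3}{2}} = 1 + o \frac{2}{3} = 1 + \frac{2 o}{3}$)
$H = 2 \sqrt{2}$ ($H = \sqrt{8} = 2 \sqrt{2} \approx 2.8284$)
$I{\left(F,R \right)} = -30 + \frac{22 \sqrt{2}}{3}$ ($I{\left(F,R \right)} = -30 + \left(1 + \frac{2}{3} \cdot 4\right) 2 \sqrt{2} = -30 + \left(1 + \frac{8}{3}\right) 2 \sqrt{2} = -30 + \frac{11 \cdot 2 \sqrt{2}}{3} = -30 + \frac{22 \sqrt{2}}{3}$)
$\frac{1}{I{\left(19,-36 \right)}} = \frac{1}{-30 + \frac{22 \sqrt{2}}{3}}$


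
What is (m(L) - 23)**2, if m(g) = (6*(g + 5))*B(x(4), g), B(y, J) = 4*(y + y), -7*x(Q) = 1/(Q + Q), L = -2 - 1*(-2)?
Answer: 36481/49 ≈ 744.51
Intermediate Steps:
L = 0 (L = -2 + 2 = 0)
x(Q) = -1/(14*Q) (x(Q) = -1/(7*(Q + Q)) = -1/(2*Q)/7 = -1/(14*Q))
B(y, J) = 8*y (B(y, J) = 4*(2*y) = 8*y)
m(g) = -30/7 - 6*g/7 (m(g) = (6*(g + 5))*(8*(-1/14/4)) = (6*(5 + g))*(8*(-1/14*1/4)) = (30 + 6*g)*(8*(-1/56)) = (30 + 6*g)*(-1/7) = -30/7 - 6*g/7)
(m(L) - 23)**2 = ((-30/7 - 6/7*0) - 23)**2 = ((-30/7 + 0) - 23)**2 = (-30/7 - 23)**2 = (-191/7)**2 = 36481/49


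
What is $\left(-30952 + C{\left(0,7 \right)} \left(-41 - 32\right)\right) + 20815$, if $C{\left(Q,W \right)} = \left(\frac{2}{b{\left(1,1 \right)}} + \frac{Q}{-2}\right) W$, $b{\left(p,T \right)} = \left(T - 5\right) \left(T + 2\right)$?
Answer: $- \frac{60311}{6} \approx -10052.0$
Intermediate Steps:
$b{\left(p,T \right)} = \left(-5 + T\right) \left(2 + T\right)$
$C{\left(Q,W \right)} = W \left(- \frac{1}{6} - \frac{Q}{2}\right)$ ($C{\left(Q,W \right)} = \left(\frac{2}{-10 + 1^{2} - 3} + \frac{Q}{-2}\right) W = \left(\frac{2}{-10 + 1 - 3} + Q \left(- \frac{1}{2}\right)\right) W = \left(\frac{2}{-12} - \frac{Q}{2}\right) W = \left(2 \left(- \frac{1}{12}\right) - \frac{Q}{2}\right) W = \left(- \frac{1}{6} - \frac{Q}{2}\right) W = W \left(- \frac{1}{6} - \frac{Q}{2}\right)$)
$\left(-30952 + C{\left(0,7 \right)} \left(-41 - 32\right)\right) + 20815 = \left(-30952 + \frac{1}{6} \cdot 7 \left(-1 - 0\right) \left(-41 - 32\right)\right) + 20815 = \left(-30952 + \frac{1}{6} \cdot 7 \left(-1 + 0\right) \left(-73\right)\right) + 20815 = \left(-30952 + \frac{1}{6} \cdot 7 \left(-1\right) \left(-73\right)\right) + 20815 = \left(-30952 - - \frac{511}{6}\right) + 20815 = \left(-30952 + \frac{511}{6}\right) + 20815 = - \frac{185201}{6} + 20815 = - \frac{60311}{6}$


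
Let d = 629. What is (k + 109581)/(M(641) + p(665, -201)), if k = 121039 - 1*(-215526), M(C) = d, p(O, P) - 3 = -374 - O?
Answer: -12058/11 ≈ -1096.2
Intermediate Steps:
p(O, P) = -371 - O (p(O, P) = 3 + (-374 - O) = -371 - O)
M(C) = 629
k = 336565 (k = 121039 + 215526 = 336565)
(k + 109581)/(M(641) + p(665, -201)) = (336565 + 109581)/(629 + (-371 - 1*665)) = 446146/(629 + (-371 - 665)) = 446146/(629 - 1036) = 446146/(-407) = 446146*(-1/407) = -12058/11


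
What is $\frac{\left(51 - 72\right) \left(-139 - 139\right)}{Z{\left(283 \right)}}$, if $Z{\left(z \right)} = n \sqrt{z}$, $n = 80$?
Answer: $\frac{2919 \sqrt{283}}{11320} \approx 4.3379$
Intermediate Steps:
$Z{\left(z \right)} = 80 \sqrt{z}$
$\frac{\left(51 - 72\right) \left(-139 - 139\right)}{Z{\left(283 \right)}} = \frac{\left(51 - 72\right) \left(-139 - 139\right)}{80 \sqrt{283}} = \left(51 - 72\right) \left(-278\right) \frac{\sqrt{283}}{22640} = \left(-21\right) \left(-278\right) \frac{\sqrt{283}}{22640} = 5838 \frac{\sqrt{283}}{22640} = \frac{2919 \sqrt{283}}{11320}$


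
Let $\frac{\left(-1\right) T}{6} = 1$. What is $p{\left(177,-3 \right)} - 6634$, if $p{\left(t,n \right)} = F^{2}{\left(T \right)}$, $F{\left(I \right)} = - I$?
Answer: $-6598$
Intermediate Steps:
$T = -6$ ($T = \left(-6\right) 1 = -6$)
$p{\left(t,n \right)} = 36$ ($p{\left(t,n \right)} = \left(\left(-1\right) \left(-6\right)\right)^{2} = 6^{2} = 36$)
$p{\left(177,-3 \right)} - 6634 = 36 - 6634 = -6598$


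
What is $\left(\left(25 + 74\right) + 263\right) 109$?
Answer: $39458$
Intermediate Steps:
$\left(\left(25 + 74\right) + 263\right) 109 = \left(99 + 263\right) 109 = 362 \cdot 109 = 39458$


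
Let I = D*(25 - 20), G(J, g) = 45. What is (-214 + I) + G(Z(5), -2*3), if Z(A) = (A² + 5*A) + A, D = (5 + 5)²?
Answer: 331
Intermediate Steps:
D = 100 (D = 10² = 100)
Z(A) = A² + 6*A
I = 500 (I = 100*(25 - 20) = 100*5 = 500)
(-214 + I) + G(Z(5), -2*3) = (-214 + 500) + 45 = 286 + 45 = 331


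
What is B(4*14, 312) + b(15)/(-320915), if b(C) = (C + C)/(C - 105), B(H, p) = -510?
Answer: -490999949/962745 ≈ -510.00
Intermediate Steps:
b(C) = 2*C/(-105 + C) (b(C) = (2*C)/(-105 + C) = 2*C/(-105 + C))
B(4*14, 312) + b(15)/(-320915) = -510 + (2*15/(-105 + 15))/(-320915) = -510 + (2*15/(-90))*(-1/320915) = -510 + (2*15*(-1/90))*(-1/320915) = -510 - 1/3*(-1/320915) = -510 + 1/962745 = -490999949/962745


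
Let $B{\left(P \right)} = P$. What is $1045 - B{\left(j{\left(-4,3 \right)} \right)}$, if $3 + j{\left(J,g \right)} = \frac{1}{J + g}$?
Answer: $1049$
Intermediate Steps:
$j{\left(J,g \right)} = -3 + \frac{1}{J + g}$
$1045 - B{\left(j{\left(-4,3 \right)} \right)} = 1045 - \frac{1 - -12 - 9}{-4 + 3} = 1045 - \frac{1 + 12 - 9}{-1} = 1045 - \left(-1\right) 4 = 1045 - -4 = 1045 + 4 = 1049$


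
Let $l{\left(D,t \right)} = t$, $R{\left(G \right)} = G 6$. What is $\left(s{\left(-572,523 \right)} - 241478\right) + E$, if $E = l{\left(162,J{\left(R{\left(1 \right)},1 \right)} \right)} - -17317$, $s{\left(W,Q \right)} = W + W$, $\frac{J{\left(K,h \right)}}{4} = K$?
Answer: $-225281$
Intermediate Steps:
$R{\left(G \right)} = 6 G$
$J{\left(K,h \right)} = 4 K$
$s{\left(W,Q \right)} = 2 W$
$E = 17341$ ($E = 4 \cdot 6 \cdot 1 - -17317 = 4 \cdot 6 + 17317 = 24 + 17317 = 17341$)
$\left(s{\left(-572,523 \right)} - 241478\right) + E = \left(2 \left(-572\right) - 241478\right) + 17341 = \left(-1144 - 241478\right) + 17341 = -242622 + 17341 = -225281$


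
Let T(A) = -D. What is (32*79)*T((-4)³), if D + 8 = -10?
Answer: 45504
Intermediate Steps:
D = -18 (D = -8 - 10 = -18)
T(A) = 18 (T(A) = -1*(-18) = 18)
(32*79)*T((-4)³) = (32*79)*18 = 2528*18 = 45504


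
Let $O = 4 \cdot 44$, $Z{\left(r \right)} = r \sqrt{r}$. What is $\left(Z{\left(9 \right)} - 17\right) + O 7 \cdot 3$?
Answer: $3706$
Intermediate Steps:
$Z{\left(r \right)} = r^{\frac{3}{2}}$
$O = 176$
$\left(Z{\left(9 \right)} - 17\right) + O 7 \cdot 3 = \left(9^{\frac{3}{2}} - 17\right) + 176 \cdot 7 \cdot 3 = \left(27 - 17\right) + 176 \cdot 21 = 10 + 3696 = 3706$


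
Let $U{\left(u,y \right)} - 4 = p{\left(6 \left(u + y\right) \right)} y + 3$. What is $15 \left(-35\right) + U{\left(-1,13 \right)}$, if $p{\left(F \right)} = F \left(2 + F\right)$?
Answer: $68746$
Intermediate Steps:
$U{\left(u,y \right)} = 7 + y \left(6 u + 6 y\right) \left(2 + 6 u + 6 y\right)$ ($U{\left(u,y \right)} = 4 + \left(6 \left(u + y\right) \left(2 + 6 \left(u + y\right)\right) y + 3\right) = 4 + \left(\left(6 u + 6 y\right) \left(2 + \left(6 u + 6 y\right)\right) y + 3\right) = 4 + \left(\left(6 u + 6 y\right) \left(2 + 6 u + 6 y\right) y + 3\right) = 4 + \left(y \left(6 u + 6 y\right) \left(2 + 6 u + 6 y\right) + 3\right) = 4 + \left(3 + y \left(6 u + 6 y\right) \left(2 + 6 u + 6 y\right)\right) = 7 + y \left(6 u + 6 y\right) \left(2 + 6 u + 6 y\right)$)
$15 \left(-35\right) + U{\left(-1,13 \right)} = 15 \left(-35\right) + \left(7 + 12 \cdot 13 \left(-1 + 13\right) \left(1 + 3 \left(-1\right) + 3 \cdot 13\right)\right) = -525 + \left(7 + 12 \cdot 13 \cdot 12 \left(1 - 3 + 39\right)\right) = -525 + \left(7 + 12 \cdot 13 \cdot 12 \cdot 37\right) = -525 + \left(7 + 69264\right) = -525 + 69271 = 68746$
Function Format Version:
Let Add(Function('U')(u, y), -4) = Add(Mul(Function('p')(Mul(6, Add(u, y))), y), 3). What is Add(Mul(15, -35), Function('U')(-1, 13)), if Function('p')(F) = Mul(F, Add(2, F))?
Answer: 68746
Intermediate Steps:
Function('U')(u, y) = Add(7, Mul(y, Add(Mul(6, u), Mul(6, y)), Add(2, Mul(6, u), Mul(6, y)))) (Function('U')(u, y) = Add(4, Add(Mul(Mul(Mul(6, Add(u, y)), Add(2, Mul(6, Add(u, y)))), y), 3)) = Add(4, Add(Mul(Mul(Add(Mul(6, u), Mul(6, y)), Add(2, Add(Mul(6, u), Mul(6, y)))), y), 3)) = Add(4, Add(Mul(Mul(Add(Mul(6, u), Mul(6, y)), Add(2, Mul(6, u), Mul(6, y))), y), 3)) = Add(4, Add(Mul(y, Add(Mul(6, u), Mul(6, y)), Add(2, Mul(6, u), Mul(6, y))), 3)) = Add(4, Add(3, Mul(y, Add(Mul(6, u), Mul(6, y)), Add(2, Mul(6, u), Mul(6, y))))) = Add(7, Mul(y, Add(Mul(6, u), Mul(6, y)), Add(2, Mul(6, u), Mul(6, y)))))
Add(Mul(15, -35), Function('U')(-1, 13)) = Add(Mul(15, -35), Add(7, Mul(12, 13, Add(-1, 13), Add(1, Mul(3, -1), Mul(3, 13))))) = Add(-525, Add(7, Mul(12, 13, 12, Add(1, -3, 39)))) = Add(-525, Add(7, Mul(12, 13, 12, 37))) = Add(-525, Add(7, 69264)) = Add(-525, 69271) = 68746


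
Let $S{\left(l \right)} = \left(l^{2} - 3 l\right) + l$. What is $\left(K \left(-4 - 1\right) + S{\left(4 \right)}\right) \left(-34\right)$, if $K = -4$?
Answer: $-952$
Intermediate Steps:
$S{\left(l \right)} = l^{2} - 2 l$
$\left(K \left(-4 - 1\right) + S{\left(4 \right)}\right) \left(-34\right) = \left(- 4 \left(-4 - 1\right) + 4 \left(-2 + 4\right)\right) \left(-34\right) = \left(\left(-4\right) \left(-5\right) + 4 \cdot 2\right) \left(-34\right) = \left(20 + 8\right) \left(-34\right) = 28 \left(-34\right) = -952$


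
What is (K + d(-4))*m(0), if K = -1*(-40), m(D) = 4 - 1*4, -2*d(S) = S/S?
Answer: 0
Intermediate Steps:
d(S) = -½ (d(S) = -S/(2*S) = -½*1 = -½)
m(D) = 0 (m(D) = 4 - 4 = 0)
K = 40
(K + d(-4))*m(0) = (40 - ½)*0 = (79/2)*0 = 0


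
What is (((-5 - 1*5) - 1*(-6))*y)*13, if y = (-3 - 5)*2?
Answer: 832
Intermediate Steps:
y = -16 (y = -8*2 = -16)
(((-5 - 1*5) - 1*(-6))*y)*13 = (((-5 - 1*5) - 1*(-6))*(-16))*13 = (((-5 - 5) + 6)*(-16))*13 = ((-10 + 6)*(-16))*13 = -4*(-16)*13 = 64*13 = 832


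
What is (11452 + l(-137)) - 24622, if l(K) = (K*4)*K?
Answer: 61906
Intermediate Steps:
l(K) = 4*K² (l(K) = (4*K)*K = 4*K²)
(11452 + l(-137)) - 24622 = (11452 + 4*(-137)²) - 24622 = (11452 + 4*18769) - 24622 = (11452 + 75076) - 24622 = 86528 - 24622 = 61906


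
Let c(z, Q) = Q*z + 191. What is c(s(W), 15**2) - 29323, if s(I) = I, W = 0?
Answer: -29132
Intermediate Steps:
c(z, Q) = 191 + Q*z
c(s(W), 15**2) - 29323 = (191 + 15**2*0) - 29323 = (191 + 225*0) - 29323 = (191 + 0) - 29323 = 191 - 29323 = -29132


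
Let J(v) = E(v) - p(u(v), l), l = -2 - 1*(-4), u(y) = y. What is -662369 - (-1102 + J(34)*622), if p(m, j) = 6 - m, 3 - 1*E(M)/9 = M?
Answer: -505145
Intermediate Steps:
E(M) = 27 - 9*M
l = 2 (l = -2 + 4 = 2)
J(v) = 21 - 8*v (J(v) = (27 - 9*v) - (6 - v) = (27 - 9*v) + (-6 + v) = 21 - 8*v)
-662369 - (-1102 + J(34)*622) = -662369 - (-1102 + (21 - 8*34)*622) = -662369 - (-1102 + (21 - 272)*622) = -662369 - (-1102 - 251*622) = -662369 - (-1102 - 156122) = -662369 - 1*(-157224) = -662369 + 157224 = -505145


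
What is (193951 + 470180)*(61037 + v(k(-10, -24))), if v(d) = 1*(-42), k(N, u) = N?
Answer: 40508670345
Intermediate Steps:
v(d) = -42
(193951 + 470180)*(61037 + v(k(-10, -24))) = (193951 + 470180)*(61037 - 42) = 664131*60995 = 40508670345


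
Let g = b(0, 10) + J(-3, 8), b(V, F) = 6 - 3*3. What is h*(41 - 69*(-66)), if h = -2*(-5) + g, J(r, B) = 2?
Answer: 41355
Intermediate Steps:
b(V, F) = -3 (b(V, F) = 6 - 9 = -3)
g = -1 (g = -3 + 2 = -1)
h = 9 (h = -2*(-5) - 1 = 10 - 1 = 9)
h*(41 - 69*(-66)) = 9*(41 - 69*(-66)) = 9*(41 + 4554) = 9*4595 = 41355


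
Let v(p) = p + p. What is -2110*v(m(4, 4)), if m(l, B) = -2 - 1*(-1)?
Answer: 4220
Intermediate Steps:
m(l, B) = -1 (m(l, B) = -2 + 1 = -1)
v(p) = 2*p
-2110*v(m(4, 4)) = -4220*(-1) = -2110*(-2) = 4220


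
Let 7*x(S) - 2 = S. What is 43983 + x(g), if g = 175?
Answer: 308058/7 ≈ 44008.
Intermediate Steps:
x(S) = 2/7 + S/7
43983 + x(g) = 43983 + (2/7 + (⅐)*175) = 43983 + (2/7 + 25) = 43983 + 177/7 = 308058/7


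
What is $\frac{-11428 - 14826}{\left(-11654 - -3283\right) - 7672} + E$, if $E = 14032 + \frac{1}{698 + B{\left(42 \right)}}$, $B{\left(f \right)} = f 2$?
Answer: $\frac{176060770703}{12545626} \approx 14034.0$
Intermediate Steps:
$B{\left(f \right)} = 2 f$
$E = \frac{10973025}{782}$ ($E = 14032 + \frac{1}{698 + 2 \cdot 42} = 14032 + \frac{1}{698 + 84} = 14032 + \frac{1}{782} = \frac{10973025}{782} \approx 14032.0$)
$\frac{-11428 - 14826}{\left(-11654 - -3283\right) - 7672} + E = \frac{-11428 - 14826}{\left(-11654 - -3283\right) - 7672} + \frac{10973025}{782} = - \frac{26254}{\left(-11654 + 3283\right) - 7672} + \frac{10973025}{782} = - \frac{26254}{-8371 - 7672} + \frac{10973025}{782} = - \frac{26254}{-16043} + \frac{10973025}{782} = \left(-26254\right) \left(- \frac{1}{16043}\right) + \frac{10973025}{782} = \frac{26254}{16043} + \frac{10973025}{782} = \frac{176060770703}{12545626}$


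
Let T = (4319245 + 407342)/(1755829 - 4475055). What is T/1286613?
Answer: -1575529/1166197173846 ≈ -1.3510e-6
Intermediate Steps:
T = -4726587/2719226 (T = 4726587/(-2719226) = 4726587*(-1/2719226) = -4726587/2719226 ≈ -1.7382)
T/1286613 = -4726587/2719226/1286613 = -4726587/2719226*1/1286613 = -1575529/1166197173846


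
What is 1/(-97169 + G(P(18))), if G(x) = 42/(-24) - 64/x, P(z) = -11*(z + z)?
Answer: -396/38479553 ≈ -1.0291e-5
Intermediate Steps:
P(z) = -22*z
G(x) = -7/4 - 64/x (G(x) = 42*(-1/24) - 64/x = -7/4 - 64/x)
1/(-97169 + G(P(18))) = 1/(-97169 + (-7/4 - 64/((-22*18)))) = 1/(-97169 + (-7/4 - 64/(-396))) = 1/(-97169 + (-7/4 - 64*(-1/396))) = 1/(-97169 + (-7/4 + 16/99)) = 1/(-97169 - 629/396) = 1/(-38479553/396) = -396/38479553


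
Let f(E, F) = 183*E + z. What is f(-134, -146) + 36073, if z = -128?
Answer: 11423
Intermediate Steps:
f(E, F) = -128 + 183*E (f(E, F) = 183*E - 128 = -128 + 183*E)
f(-134, -146) + 36073 = (-128 + 183*(-134)) + 36073 = (-128 - 24522) + 36073 = -24650 + 36073 = 11423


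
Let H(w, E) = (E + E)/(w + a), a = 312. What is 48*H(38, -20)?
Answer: -192/35 ≈ -5.4857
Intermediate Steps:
H(w, E) = 2*E/(312 + w) (H(w, E) = (E + E)/(w + 312) = (2*E)/(312 + w) = 2*E/(312 + w))
48*H(38, -20) = 48*(2*(-20)/(312 + 38)) = 48*(2*(-20)/350) = 48*(2*(-20)*(1/350)) = 48*(-4/35) = -192/35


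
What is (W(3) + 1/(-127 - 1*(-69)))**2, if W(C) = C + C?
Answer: 120409/3364 ≈ 35.793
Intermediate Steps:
W(C) = 2*C
(W(3) + 1/(-127 - 1*(-69)))**2 = (2*3 + 1/(-127 - 1*(-69)))**2 = (6 + 1/(-127 + 69))**2 = (6 + 1/(-58))**2 = (6 - 1/58)**2 = (347/58)**2 = 120409/3364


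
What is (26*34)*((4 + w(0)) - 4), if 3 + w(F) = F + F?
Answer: -2652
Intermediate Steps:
w(F) = -3 + 2*F (w(F) = -3 + (F + F) = -3 + 2*F)
(26*34)*((4 + w(0)) - 4) = (26*34)*((4 + (-3 + 2*0)) - 4) = 884*((4 + (-3 + 0)) - 4) = 884*((4 - 3) - 4) = 884*(1 - 4) = 884*(-3) = -2652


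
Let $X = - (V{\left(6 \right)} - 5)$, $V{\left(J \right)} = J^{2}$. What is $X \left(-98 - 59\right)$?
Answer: $4867$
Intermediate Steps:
$X = -31$ ($X = - (6^{2} - 5) = - (36 - 5) = \left(-1\right) 31 = -31$)
$X \left(-98 - 59\right) = - 31 \left(-98 - 59\right) = \left(-31\right) \left(-157\right) = 4867$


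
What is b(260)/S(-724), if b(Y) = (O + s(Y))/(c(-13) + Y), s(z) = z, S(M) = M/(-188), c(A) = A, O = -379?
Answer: -5593/44707 ≈ -0.12510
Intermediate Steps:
S(M) = -M/188 (S(M) = M*(-1/188) = -M/188)
b(Y) = (-379 + Y)/(-13 + Y)
b(260)/S(-724) = ((-379 + 260)/(-13 + 260))/((-1/188*(-724))) = (-119/247)/(181/47) = ((1/247)*(-119))*(47/181) = -119/247*47/181 = -5593/44707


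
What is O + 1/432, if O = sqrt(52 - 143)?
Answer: 1/432 + I*sqrt(91) ≈ 0.0023148 + 9.5394*I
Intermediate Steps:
O = I*sqrt(91) (O = sqrt(-91) = I*sqrt(91) ≈ 9.5394*I)
O + 1/432 = I*sqrt(91) + 1/432 = 1/432 + I*sqrt(91)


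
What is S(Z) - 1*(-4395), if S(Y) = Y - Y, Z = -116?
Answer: 4395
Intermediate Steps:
S(Y) = 0
S(Z) - 1*(-4395) = 0 - 1*(-4395) = 0 + 4395 = 4395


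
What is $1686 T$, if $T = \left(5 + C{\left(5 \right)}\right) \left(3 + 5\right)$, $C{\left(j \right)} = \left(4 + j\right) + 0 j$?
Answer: $188832$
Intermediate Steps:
$C{\left(j \right)} = 4 + j$ ($C{\left(j \right)} = \left(4 + j\right) + 0 = 4 + j$)
$T = 112$ ($T = \left(5 + \left(4 + 5\right)\right) \left(3 + 5\right) = \left(5 + 9\right) 8 = 14 \cdot 8 = 112$)
$1686 T = 1686 \cdot 112 = 188832$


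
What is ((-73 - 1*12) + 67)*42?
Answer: -756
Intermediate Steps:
((-73 - 1*12) + 67)*42 = ((-73 - 12) + 67)*42 = (-85 + 67)*42 = -18*42 = -756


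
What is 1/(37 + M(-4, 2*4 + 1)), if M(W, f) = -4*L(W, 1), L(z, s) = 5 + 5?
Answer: -⅓ ≈ -0.33333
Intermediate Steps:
L(z, s) = 10
M(W, f) = -40 (M(W, f) = -4*10 = -40)
1/(37 + M(-4, 2*4 + 1)) = 1/(37 - 40) = 1/(-3) = -⅓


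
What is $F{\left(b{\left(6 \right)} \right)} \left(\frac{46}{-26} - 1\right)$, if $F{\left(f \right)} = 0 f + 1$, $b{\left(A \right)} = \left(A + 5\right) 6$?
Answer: $- \frac{36}{13} \approx -2.7692$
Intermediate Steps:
$b{\left(A \right)} = 30 + 6 A$ ($b{\left(A \right)} = \left(5 + A\right) 6 = 30 + 6 A$)
$F{\left(f \right)} = 1$ ($F{\left(f \right)} = 0 + 1 = 1$)
$F{\left(b{\left(6 \right)} \right)} \left(\frac{46}{-26} - 1\right) = 1 \left(\frac{46}{-26} - 1\right) = 1 \left(46 \left(- \frac{1}{26}\right) - 1\right) = 1 \left(- \frac{23}{13} - 1\right) = 1 \left(- \frac{36}{13}\right) = - \frac{36}{13}$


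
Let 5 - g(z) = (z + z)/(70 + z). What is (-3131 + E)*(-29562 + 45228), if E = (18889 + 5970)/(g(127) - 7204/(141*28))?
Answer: 28867905834033/183350 ≈ 1.5745e+8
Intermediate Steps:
g(z) = 5 - 2*z/(70 + z) (g(z) = 5 - (z + z)/(70 + z) = 5 - 2*z/(70 + z))
E = 4833559101/366700 (E = (18889 + 5970)/((350 + 3*127)/(70 + 127) - 7204/(141*28)) = 24859/((350 + 381)/197 - 7204/3948) = 24859/((1/197)*731 - 7204*1/3948) = 24859/(731/197 - 1801/987) = 24859/(366700/194439) = 24859*(194439/366700) = 4833559101/366700 ≈ 13181.)
(-3131 + E)*(-29562 + 45228) = (-3131 + 4833559101/366700)*(-29562 + 45228) = (3685421401/366700)*15666 = 28867905834033/183350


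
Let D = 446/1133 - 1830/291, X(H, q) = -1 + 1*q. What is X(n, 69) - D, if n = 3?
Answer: 8121136/109901 ≈ 73.895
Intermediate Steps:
X(H, q) = -1 + q
D = -647868/109901 (D = 446*(1/1133) - 1830*1/291 = 446/1133 - 610/97 = -647868/109901 ≈ -5.8950)
X(n, 69) - D = (-1 + 69) - 1*(-647868/109901) = 68 + 647868/109901 = 8121136/109901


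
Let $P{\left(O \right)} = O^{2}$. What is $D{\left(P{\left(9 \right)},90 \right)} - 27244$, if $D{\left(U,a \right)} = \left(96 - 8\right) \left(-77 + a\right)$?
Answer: $-26100$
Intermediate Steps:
$D{\left(U,a \right)} = -6776 + 88 a$ ($D{\left(U,a \right)} = 88 \left(-77 + a\right) = -6776 + 88 a$)
$D{\left(P{\left(9 \right)},90 \right)} - 27244 = \left(-6776 + 88 \cdot 90\right) - 27244 = \left(-6776 + 7920\right) - 27244 = 1144 - 27244 = -26100$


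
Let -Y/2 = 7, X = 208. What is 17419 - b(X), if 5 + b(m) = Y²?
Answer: 17228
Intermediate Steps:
Y = -14 (Y = -2*7 = -14)
b(m) = 191 (b(m) = -5 + (-14)² = -5 + 196 = 191)
17419 - b(X) = 17419 - 1*191 = 17419 - 191 = 17228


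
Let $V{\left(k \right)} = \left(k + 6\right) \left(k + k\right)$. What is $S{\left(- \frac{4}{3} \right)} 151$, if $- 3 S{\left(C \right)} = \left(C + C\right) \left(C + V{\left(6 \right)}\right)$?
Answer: $\frac{517024}{27} \approx 19149.0$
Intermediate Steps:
$V{\left(k \right)} = 2 k \left(6 + k\right)$ ($V{\left(k \right)} = \left(6 + k\right) 2 k = 2 k \left(6 + k\right)$)
$S{\left(C \right)} = - \frac{2 C \left(144 + C\right)}{3}$ ($S{\left(C \right)} = - \frac{\left(C + C\right) \left(C + 2 \cdot 6 \left(6 + 6\right)\right)}{3} = - \frac{2 C \left(C + 2 \cdot 6 \cdot 12\right)}{3} = - \frac{2 C \left(C + 144\right)}{3} = - \frac{2 C \left(144 + C\right)}{3}$)
$S{\left(- \frac{4}{3} \right)} 151 = - \frac{2 \left(- \frac{4}{3}\right) \left(144 - \frac{4}{3}\right)}{3} \cdot 151 = - \frac{2 \left(\left(-4\right) \frac{1}{3}\right) \left(144 - \frac{4}{3}\right)}{3} \cdot 151 = \left(- \frac{2}{3}\right) \left(- \frac{4}{3}\right) \left(144 - \frac{4}{3}\right) 151 = \left(- \frac{2}{3}\right) \left(- \frac{4}{3}\right) \frac{428}{3} \cdot 151 = \frac{3424}{27} \cdot 151 = \frac{517024}{27}$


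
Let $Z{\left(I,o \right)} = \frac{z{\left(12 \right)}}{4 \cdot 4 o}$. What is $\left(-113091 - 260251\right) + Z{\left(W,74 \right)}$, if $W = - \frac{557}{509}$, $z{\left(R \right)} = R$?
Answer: $- \frac{110509229}{296} \approx -3.7334 \cdot 10^{5}$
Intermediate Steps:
$W = - \frac{557}{509}$ ($W = \left(-557\right) \frac{1}{509} = - \frac{557}{509} \approx -1.0943$)
$Z{\left(I,o \right)} = \frac{3}{4 o}$ ($Z{\left(I,o \right)} = \frac{12}{4 \cdot 4 o} = \frac{12}{16 o} = 12 \frac{1}{16 o} = \frac{3}{4 o}$)
$\left(-113091 - 260251\right) + Z{\left(W,74 \right)} = \left(-113091 - 260251\right) + \frac{3}{4 \cdot 74} = -373342 + \frac{3}{4} \cdot \frac{1}{74} = -373342 + \frac{3}{296} = - \frac{110509229}{296}$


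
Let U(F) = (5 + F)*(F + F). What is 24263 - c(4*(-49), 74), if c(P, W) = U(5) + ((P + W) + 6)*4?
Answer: 24627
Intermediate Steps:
U(F) = 2*F*(5 + F) (U(F) = (5 + F)*(2*F) = 2*F*(5 + F))
c(P, W) = 124 + 4*P + 4*W (c(P, W) = 2*5*(5 + 5) + ((P + W) + 6)*4 = 2*5*10 + (6 + P + W)*4 = 100 + (24 + 4*P + 4*W) = 124 + 4*P + 4*W)
24263 - c(4*(-49), 74) = 24263 - (124 + 4*(4*(-49)) + 4*74) = 24263 - (124 + 4*(-196) + 296) = 24263 - (124 - 784 + 296) = 24263 - 1*(-364) = 24263 + 364 = 24627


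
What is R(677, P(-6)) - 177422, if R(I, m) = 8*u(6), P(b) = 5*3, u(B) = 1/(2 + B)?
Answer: -177421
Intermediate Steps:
P(b) = 15
R(I, m) = 1 (R(I, m) = 8/(2 + 6) = 8/8 = 8*(⅛) = 1)
R(677, P(-6)) - 177422 = 1 - 177422 = -177421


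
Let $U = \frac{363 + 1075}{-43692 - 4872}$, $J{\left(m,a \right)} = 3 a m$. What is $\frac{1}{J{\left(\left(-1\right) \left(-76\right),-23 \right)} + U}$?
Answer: $- \frac{24282}{127335527} \approx -0.00019069$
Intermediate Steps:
$J{\left(m,a \right)} = 3 a m$
$U = - \frac{719}{24282}$ ($U = \frac{1438}{-48564} = 1438 \left(- \frac{1}{48564}\right) = - \frac{719}{24282} \approx -0.02961$)
$\frac{1}{J{\left(\left(-1\right) \left(-76\right),-23 \right)} + U} = \frac{1}{3 \left(-23\right) \left(\left(-1\right) \left(-76\right)\right) - \frac{719}{24282}} = \frac{1}{3 \left(-23\right) 76 - \frac{719}{24282}} = \frac{1}{-5244 - \frac{719}{24282}} = \frac{1}{- \frac{127335527}{24282}} = - \frac{24282}{127335527}$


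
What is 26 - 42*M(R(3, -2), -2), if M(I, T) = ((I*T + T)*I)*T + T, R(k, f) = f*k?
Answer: -4930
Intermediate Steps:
M(I, T) = T + I*T*(T + I*T) (M(I, T) = ((T + I*T)*I)*T + T = (I*(T + I*T))*T + T = I*T*(T + I*T) + T = T + I*T*(T + I*T))
26 - 42*M(R(3, -2), -2) = 26 - (-84)*(1 - 2*3*(-2) - 2*(-2*3)²) = 26 - (-84)*(1 - 6*(-2) - 2*(-6)²) = 26 - (-84)*(1 + 12 - 2*36) = 26 - (-84)*(1 + 12 - 72) = 26 - (-84)*(-59) = 26 - 42*118 = 26 - 4956 = -4930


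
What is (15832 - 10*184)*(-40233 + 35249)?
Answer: -69736128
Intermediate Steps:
(15832 - 10*184)*(-40233 + 35249) = (15832 - 1840)*(-4984) = 13992*(-4984) = -69736128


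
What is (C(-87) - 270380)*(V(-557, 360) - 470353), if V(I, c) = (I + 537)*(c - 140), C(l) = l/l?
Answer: 128363241387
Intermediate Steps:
C(l) = 1
V(I, c) = (-140 + c)*(537 + I) (V(I, c) = (537 + I)*(-140 + c) = (-140 + c)*(537 + I))
(C(-87) - 270380)*(V(-557, 360) - 470353) = (1 - 270380)*((-75180 - 140*(-557) + 537*360 - 557*360) - 470353) = -270379*((-75180 + 77980 + 193320 - 200520) - 470353) = -270379*(-4400 - 470353) = -270379*(-474753) = 128363241387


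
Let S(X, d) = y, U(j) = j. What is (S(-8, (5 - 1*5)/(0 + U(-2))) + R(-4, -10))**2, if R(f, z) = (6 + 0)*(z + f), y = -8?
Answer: 8464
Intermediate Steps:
S(X, d) = -8
R(f, z) = 6*f + 6*z (R(f, z) = 6*(f + z) = 6*f + 6*z)
(S(-8, (5 - 1*5)/(0 + U(-2))) + R(-4, -10))**2 = (-8 + (6*(-4) + 6*(-10)))**2 = (-8 + (-24 - 60))**2 = (-8 - 84)**2 = (-92)**2 = 8464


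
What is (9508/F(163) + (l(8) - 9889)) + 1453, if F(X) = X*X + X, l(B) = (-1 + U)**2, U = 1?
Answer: -56375411/6683 ≈ -8435.6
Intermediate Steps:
l(B) = 0 (l(B) = (-1 + 1)**2 = 0**2 = 0)
F(X) = X + X**2 (F(X) = X**2 + X = X + X**2)
(9508/F(163) + (l(8) - 9889)) + 1453 = (9508/((163*(1 + 163))) + (0 - 9889)) + 1453 = (9508/((163*164)) - 9889) + 1453 = (9508/26732 - 9889) + 1453 = (9508*(1/26732) - 9889) + 1453 = (2377/6683 - 9889) + 1453 = -66085810/6683 + 1453 = -56375411/6683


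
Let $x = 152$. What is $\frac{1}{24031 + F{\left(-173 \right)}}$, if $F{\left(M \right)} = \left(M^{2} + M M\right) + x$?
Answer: $\frac{1}{84041} \approx 1.1899 \cdot 10^{-5}$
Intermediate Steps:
$F{\left(M \right)} = 152 + 2 M^{2}$ ($F{\left(M \right)} = \left(M^{2} + M M\right) + 152 = \left(M^{2} + M^{2}\right) + 152 = 2 M^{2} + 152 = 152 + 2 M^{2}$)
$\frac{1}{24031 + F{\left(-173 \right)}} = \frac{1}{24031 + \left(152 + 2 \left(-173\right)^{2}\right)} = \frac{1}{24031 + \left(152 + 2 \cdot 29929\right)} = \frac{1}{24031 + \left(152 + 59858\right)} = \frac{1}{24031 + 60010} = \frac{1}{84041}$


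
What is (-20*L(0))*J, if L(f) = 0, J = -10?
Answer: 0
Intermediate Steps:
(-20*L(0))*J = -20*0*(-10) = 0*(-10) = 0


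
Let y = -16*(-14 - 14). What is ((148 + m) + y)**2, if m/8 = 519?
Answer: 22543504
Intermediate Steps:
m = 4152 (m = 8*519 = 4152)
y = 448 (y = -16*(-28) = 448)
((148 + m) + y)**2 = ((148 + 4152) + 448)**2 = (4300 + 448)**2 = 4748**2 = 22543504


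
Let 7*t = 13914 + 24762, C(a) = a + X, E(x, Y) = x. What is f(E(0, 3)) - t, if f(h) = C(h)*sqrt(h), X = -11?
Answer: -38676/7 ≈ -5525.1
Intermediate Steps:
C(a) = -11 + a (C(a) = a - 11 = -11 + a)
t = 38676/7 (t = (13914 + 24762)/7 = (1/7)*38676 = 38676/7 ≈ 5525.1)
f(h) = sqrt(h)*(-11 + h) (f(h) = (-11 + h)*sqrt(h) = sqrt(h)*(-11 + h))
f(E(0, 3)) - t = sqrt(0)*(-11 + 0) - 1*38676/7 = 0*(-11) - 38676/7 = 0 - 38676/7 = -38676/7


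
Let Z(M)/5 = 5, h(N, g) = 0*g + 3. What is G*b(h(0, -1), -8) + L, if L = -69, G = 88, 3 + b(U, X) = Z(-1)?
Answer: 1867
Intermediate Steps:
h(N, g) = 3 (h(N, g) = 0 + 3 = 3)
Z(M) = 25 (Z(M) = 5*5 = 25)
b(U, X) = 22 (b(U, X) = -3 + 25 = 22)
G*b(h(0, -1), -8) + L = 88*22 - 69 = 1936 - 69 = 1867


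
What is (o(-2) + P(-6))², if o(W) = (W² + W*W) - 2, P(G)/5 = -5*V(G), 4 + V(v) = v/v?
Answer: 6561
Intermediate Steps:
V(v) = -3 (V(v) = -4 + v/v = -4 + 1 = -3)
P(G) = 75 (P(G) = 5*(-5*(-3)) = 5*15 = 75)
o(W) = -2 + 2*W² (o(W) = (W² + W²) - 2 = 2*W² - 2 = -2 + 2*W²)
(o(-2) + P(-6))² = ((-2 + 2*(-2)²) + 75)² = ((-2 + 2*4) + 75)² = ((-2 + 8) + 75)² = (6 + 75)² = 81² = 6561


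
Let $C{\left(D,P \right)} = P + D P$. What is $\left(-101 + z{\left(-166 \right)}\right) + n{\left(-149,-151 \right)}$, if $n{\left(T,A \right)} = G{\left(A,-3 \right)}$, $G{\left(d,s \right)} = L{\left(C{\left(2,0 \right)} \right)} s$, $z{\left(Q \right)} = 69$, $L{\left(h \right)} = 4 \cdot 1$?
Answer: $-44$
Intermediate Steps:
$L{\left(h \right)} = 4$
$G{\left(d,s \right)} = 4 s$
$n{\left(T,A \right)} = -12$ ($n{\left(T,A \right)} = 4 \left(-3\right) = -12$)
$\left(-101 + z{\left(-166 \right)}\right) + n{\left(-149,-151 \right)} = \left(-101 + 69\right) - 12 = -32 - 12 = -44$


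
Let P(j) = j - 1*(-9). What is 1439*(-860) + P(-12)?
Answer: -1237543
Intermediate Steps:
P(j) = 9 + j (P(j) = j + 9 = 9 + j)
1439*(-860) + P(-12) = 1439*(-860) + (9 - 12) = -1237540 - 3 = -1237543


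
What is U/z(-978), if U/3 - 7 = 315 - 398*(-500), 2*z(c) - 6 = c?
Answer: -99661/81 ≈ -1230.4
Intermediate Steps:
z(c) = 3 + c/2
U = 597966 (U = 21 + 3*(315 - 398*(-500)) = 21 + 3*(315 + 199000) = 21 + 3*199315 = 21 + 597945 = 597966)
U/z(-978) = 597966/(3 + (½)*(-978)) = 597966/(3 - 489) = 597966/(-486) = 597966*(-1/486) = -99661/81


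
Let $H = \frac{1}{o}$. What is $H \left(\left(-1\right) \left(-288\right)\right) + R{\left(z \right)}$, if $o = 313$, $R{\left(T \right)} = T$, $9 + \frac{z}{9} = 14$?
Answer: $\frac{14373}{313} \approx 45.92$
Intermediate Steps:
$z = 45$ ($z = -81 + 9 \cdot 14 = -81 + 126 = 45$)
$H = \frac{1}{313} \approx 0.0031949$
$H \left(\left(-1\right) \left(-288\right)\right) + R{\left(z \right)} = \frac{\left(-1\right) \left(-288\right)}{313} + 45 = \frac{1}{313} \cdot 288 + 45 = \frac{288}{313} + 45 = \frac{14373}{313}$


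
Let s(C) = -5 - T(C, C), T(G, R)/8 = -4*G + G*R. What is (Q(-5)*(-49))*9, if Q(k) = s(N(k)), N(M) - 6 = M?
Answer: -8379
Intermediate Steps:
N(M) = 6 + M
T(G, R) = -32*G + 8*G*R (T(G, R) = 8*(-4*G + G*R) = -32*G + 8*G*R)
s(C) = -5 - 8*C*(-4 + C)
Q(k) = -5 - 8*(2 + k)*(6 + k) (Q(k) = -5 - 8*(6 + k)*(-4 + (6 + k)) = -5 - 8*(6 + k)*(2 + k) = -5 - 8*(2 + k)*(6 + k))
(Q(-5)*(-49))*9 = ((-5 - 8*(2 - 5)*(6 - 5))*(-49))*9 = ((-5 - 8*(-3)*1)*(-49))*9 = ((-5 + 24)*(-49))*9 = (19*(-49))*9 = -931*9 = -8379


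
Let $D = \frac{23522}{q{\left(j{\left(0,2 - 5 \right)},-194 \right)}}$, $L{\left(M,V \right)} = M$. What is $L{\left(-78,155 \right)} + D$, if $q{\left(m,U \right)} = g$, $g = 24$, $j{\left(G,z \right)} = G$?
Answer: $\frac{10825}{12} \approx 902.08$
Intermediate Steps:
$q{\left(m,U \right)} = 24$
$D = \frac{11761}{12}$ ($D = \frac{23522}{24} = 23522 \cdot \frac{1}{24} = \frac{11761}{12} \approx 980.08$)
$L{\left(-78,155 \right)} + D = -78 + \frac{11761}{12} = \frac{10825}{12}$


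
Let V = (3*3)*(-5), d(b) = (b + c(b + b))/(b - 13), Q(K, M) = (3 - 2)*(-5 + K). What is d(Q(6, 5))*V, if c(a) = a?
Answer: 45/4 ≈ 11.250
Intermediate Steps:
Q(K, M) = -5 + K (Q(K, M) = 1*(-5 + K) = -5 + K)
d(b) = 3*b/(-13 + b) (d(b) = (b + (b + b))/(b - 13) = (b + 2*b)/(-13 + b) = (3*b)/(-13 + b) = 3*b/(-13 + b))
V = -45 (V = 9*(-5) = -45)
d(Q(6, 5))*V = (3*(-5 + 6)/(-13 + (-5 + 6)))*(-45) = (3*1/(-13 + 1))*(-45) = (3*1/(-12))*(-45) = (3*1*(-1/12))*(-45) = -¼*(-45) = 45/4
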